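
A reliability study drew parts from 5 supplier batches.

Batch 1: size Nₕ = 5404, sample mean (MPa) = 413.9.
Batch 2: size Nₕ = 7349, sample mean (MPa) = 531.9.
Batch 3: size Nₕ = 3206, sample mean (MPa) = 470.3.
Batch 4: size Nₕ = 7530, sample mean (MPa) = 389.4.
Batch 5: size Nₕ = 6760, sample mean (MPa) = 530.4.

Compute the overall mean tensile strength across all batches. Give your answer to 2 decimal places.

N = 30249; weights Wₕ = Nₕ/N = (0.1787, 0.2430, 0.1060, 0.2489, 0.2235).
x̄_st = Σ Wₕ·x̄ₕ = 0.1787·413.9 + 0.2430·531.9 + 0.1060·470.3 + 0.2489·389.4 + 0.2235·530.4 ≈ 468.4821...
→ 468.48.

468.48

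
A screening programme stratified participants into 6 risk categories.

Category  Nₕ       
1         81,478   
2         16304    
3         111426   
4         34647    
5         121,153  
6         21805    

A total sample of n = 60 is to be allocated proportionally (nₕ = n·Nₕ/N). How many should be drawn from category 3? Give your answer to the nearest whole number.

17

N = 81478 + 16304 + 111426 + 34647 + 121153 + 21805 = 386813.
n_3 = 60·111426/386813 = 17.284... → 17.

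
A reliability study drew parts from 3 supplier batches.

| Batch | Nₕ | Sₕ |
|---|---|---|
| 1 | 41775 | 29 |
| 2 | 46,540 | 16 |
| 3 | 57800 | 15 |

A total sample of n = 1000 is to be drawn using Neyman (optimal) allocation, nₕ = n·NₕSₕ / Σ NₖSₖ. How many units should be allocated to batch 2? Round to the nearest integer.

1: NₕSₕ = 41775·29 = 1211475
2: NₕSₕ = 46540·16 = 744640
3: NₕSₕ = 57800·15 = 867000
Σ NₕSₕ = 2823115.
n_2 = 1000·744640/2823115 = 263.765... → 264.

264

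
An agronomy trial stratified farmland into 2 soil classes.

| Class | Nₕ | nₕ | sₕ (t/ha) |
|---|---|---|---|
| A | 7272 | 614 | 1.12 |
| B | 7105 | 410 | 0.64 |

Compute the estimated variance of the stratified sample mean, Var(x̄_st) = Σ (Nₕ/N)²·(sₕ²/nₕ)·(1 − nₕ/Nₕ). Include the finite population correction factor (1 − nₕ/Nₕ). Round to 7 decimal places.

0.0007085

N = 14377; Wₕ = Nₕ/N.
class A: (7272/14377)²·1.12²/614·(1 − 614/7272) = 0.0004785516
class B: (7105/14377)²·0.64²/410·(1 − 410/7105) = 0.0002299081
Sum = 0.0007084597 → 0.0007085.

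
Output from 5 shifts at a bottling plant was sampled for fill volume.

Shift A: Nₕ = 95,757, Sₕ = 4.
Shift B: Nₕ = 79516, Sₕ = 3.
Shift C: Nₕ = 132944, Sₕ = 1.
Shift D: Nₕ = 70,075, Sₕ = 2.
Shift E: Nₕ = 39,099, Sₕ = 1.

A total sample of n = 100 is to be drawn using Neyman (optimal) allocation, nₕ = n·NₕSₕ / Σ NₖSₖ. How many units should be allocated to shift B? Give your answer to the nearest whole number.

26

Σ NₕSₕ = 95757·4 + 79516·3 + 132944·1 + 70075·2 + 39099·1 = 933769.
Share for B: 238548/933769 = 0.25547.
n_B = 100 × 0.25547 = 25.547... → 26.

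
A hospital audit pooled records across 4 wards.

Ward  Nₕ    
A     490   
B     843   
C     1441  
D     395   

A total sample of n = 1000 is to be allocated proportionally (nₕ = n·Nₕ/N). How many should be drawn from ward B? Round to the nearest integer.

Share of ward B = 843/3169 = 0.26601.
Allocate 1000 × 0.26601 = 266.015... → 266.

266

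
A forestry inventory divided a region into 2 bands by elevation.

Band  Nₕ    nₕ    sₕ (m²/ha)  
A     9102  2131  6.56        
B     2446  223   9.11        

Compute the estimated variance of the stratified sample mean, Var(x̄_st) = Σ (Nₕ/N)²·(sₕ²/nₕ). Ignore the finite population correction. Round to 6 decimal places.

N = 11548; Wₕ = Nₕ/N.
band A: (9102/11548)²·6.56²/2131 = 0.012545395
band B: (2446/11548)²·9.11²/223 = 0.016696723
Sum = 0.029242118 → 0.029242.

0.029242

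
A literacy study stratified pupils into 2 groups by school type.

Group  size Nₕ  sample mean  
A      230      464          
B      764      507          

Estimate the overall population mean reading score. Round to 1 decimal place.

N = 230 + 764 = 994.
Overall mean = Σ (Nₕ/N)·x̄ₕ — weight by population share, not a simple average.
Σ Nₕx̄ₕ = 230·464 + 764·507 = 106720 + 387348 = 494068.
Divide by N: 494068 / 994 = 497.050... → 497.1.

497.1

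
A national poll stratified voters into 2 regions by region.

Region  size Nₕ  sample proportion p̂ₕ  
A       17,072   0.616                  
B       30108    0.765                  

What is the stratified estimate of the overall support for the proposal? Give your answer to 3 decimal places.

0.711

N = 17072 + 30108 = 47180.
Overall proportion = Σ (Nₕ/N)·p̂ₕ.
Σ Nₕp̂ₕ = 10516.352 + 23032.62 = 33548.972.
33548.972 / 47180 = 0.71108... → 0.711.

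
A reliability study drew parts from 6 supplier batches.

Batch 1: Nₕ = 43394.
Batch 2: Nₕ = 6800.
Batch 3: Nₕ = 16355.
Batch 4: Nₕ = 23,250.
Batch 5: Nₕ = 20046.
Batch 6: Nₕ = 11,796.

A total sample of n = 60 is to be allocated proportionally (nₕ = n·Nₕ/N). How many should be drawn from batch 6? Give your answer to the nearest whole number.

6

N = 43394 + 6800 + 16355 + 23250 + 20046 + 11796 = 121641.
n_6 = 60·11796/121641 = 5.818... → 6.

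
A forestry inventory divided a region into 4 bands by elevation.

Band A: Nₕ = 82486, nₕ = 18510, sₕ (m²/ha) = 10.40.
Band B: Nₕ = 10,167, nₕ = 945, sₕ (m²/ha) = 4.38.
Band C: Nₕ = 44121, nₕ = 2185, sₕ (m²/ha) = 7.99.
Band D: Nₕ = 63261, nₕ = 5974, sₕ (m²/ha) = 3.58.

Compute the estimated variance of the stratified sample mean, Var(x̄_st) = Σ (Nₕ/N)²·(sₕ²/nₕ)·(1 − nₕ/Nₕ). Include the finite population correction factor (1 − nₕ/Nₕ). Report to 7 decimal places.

0.0023635

N = 200035; Wₕ = Nₕ/N.
band A: (82486/200035)²·10.40²/18510·(1 − 18510/82486) = 0.0007706295
band B: (10167/200035)²·4.38²/945·(1 − 945/10167) = 0.0000475688
band C: (44121/200035)²·7.99²/2185·(1 − 2185/44121) = 0.0013510222
band D: (63261/200035)²·3.58²/5974·(1 − 5974/63261) = 0.0001943037
Sum = 0.0023635241 → 0.0023635.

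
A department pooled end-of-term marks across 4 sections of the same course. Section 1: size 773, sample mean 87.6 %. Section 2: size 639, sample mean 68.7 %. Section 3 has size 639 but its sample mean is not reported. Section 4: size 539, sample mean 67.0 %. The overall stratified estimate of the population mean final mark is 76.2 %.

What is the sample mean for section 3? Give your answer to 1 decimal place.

77.7

N = 773 + 639 + 639 + 539 = 2590.
Overall total = μ·N = 76.2·2590 = 197358.
Subtract the known strata: 773·87.6 + 639·68.7 + 539·67.0 = 147727.1.
Remaining total for section 3: 197358 − 147727.1 = 49630.9.
Divide by its size: 49630.9 / 639 = 77.670... → 77.7.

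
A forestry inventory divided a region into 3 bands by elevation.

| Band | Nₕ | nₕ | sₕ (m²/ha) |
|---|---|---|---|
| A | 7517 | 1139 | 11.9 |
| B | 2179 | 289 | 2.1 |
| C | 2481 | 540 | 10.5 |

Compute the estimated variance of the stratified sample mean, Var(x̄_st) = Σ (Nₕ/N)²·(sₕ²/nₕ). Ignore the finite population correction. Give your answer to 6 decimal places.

N = 12177. Term for each stratum: Wₕ²sₕ²/nₕ.
Var(x̄_st) = 0.047378214 + 0.000488624 + 0.008475352 = 0.056342190 → 0.056342.

0.056342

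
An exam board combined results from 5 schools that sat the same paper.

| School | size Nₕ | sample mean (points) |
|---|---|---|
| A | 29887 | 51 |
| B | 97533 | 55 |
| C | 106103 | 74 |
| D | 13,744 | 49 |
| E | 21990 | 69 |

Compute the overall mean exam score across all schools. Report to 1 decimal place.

N = 29887 + 97533 + 106103 + 13744 + 21990 = 269257.
Weight each subgroup mean by Nₕ/N and sum.
Σ Nₕx̄ₕ = 29887·51 + 97533·55 + 106103·74 + 13744·49 + 21990·69 = 1524237 + 5364315 + 7851622 + 673456 + 1517310 = 16930940.
Divide by N: 16930940 / 269257 = 62.880... → 62.9.

62.9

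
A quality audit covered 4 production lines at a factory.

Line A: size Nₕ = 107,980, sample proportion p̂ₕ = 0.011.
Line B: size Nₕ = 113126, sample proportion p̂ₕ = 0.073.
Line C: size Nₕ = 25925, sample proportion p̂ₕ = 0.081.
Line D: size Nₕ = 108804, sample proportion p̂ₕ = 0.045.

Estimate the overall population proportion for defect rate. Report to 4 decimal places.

0.0462

Wₕ = Nₕ/N with N = 355835: 0.3035, 0.3179, 0.0729, 0.3058.
p̂_st = 0.3035·0.011 + 0.3179·0.073 + 0.0729·0.081 + 0.3058·0.045 ≈ 0.046207... → 0.0462.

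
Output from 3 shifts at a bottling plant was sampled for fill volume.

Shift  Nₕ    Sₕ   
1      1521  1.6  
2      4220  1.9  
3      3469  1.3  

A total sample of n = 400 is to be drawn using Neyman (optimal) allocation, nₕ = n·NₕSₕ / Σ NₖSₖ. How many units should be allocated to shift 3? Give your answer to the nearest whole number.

1: NₕSₕ = 1521·1.6 = 2433.6
2: NₕSₕ = 4220·1.9 = 8018
3: NₕSₕ = 3469·1.3 = 4509.7
Σ NₕSₕ = 14961.3.
n_3 = 400·4509.7/14961.3 = 120.570... → 121.

121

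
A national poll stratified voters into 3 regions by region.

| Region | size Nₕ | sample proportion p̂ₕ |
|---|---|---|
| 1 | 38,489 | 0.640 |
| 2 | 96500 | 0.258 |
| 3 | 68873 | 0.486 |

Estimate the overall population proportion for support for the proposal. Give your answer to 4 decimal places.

0.4071

N = 38489 + 96500 + 68873 = 203862.
Overall proportion = Σ (Nₕ/N)·p̂ₕ.
Σ Nₕp̂ₕ = 24632.96 + 24897 + 33472.278 = 83002.238.
83002.238 / 203862 = 0.407149... → 0.4071.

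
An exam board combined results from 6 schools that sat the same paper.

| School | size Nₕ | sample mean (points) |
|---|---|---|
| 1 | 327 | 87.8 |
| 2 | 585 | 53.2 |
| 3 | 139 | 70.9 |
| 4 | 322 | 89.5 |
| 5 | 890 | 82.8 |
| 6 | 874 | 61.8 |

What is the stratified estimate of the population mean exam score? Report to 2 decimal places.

N = 327 + 585 + 139 + 322 + 890 + 874 = 3137.
The stratified mean weights each stratum mean by its population share Nₕ/N.
Σ Nₕx̄ₕ = 327·87.8 + 585·53.2 + 139·70.9 + 322·89.5 + 890·82.8 + 874·61.8 = 28710.6 + 31122 + 9855.1 + 28819 + 73692 + 54013.2 = 226211.9.
Divide by N: 226211.9 / 3137 = 72.1109... → 72.11.

72.11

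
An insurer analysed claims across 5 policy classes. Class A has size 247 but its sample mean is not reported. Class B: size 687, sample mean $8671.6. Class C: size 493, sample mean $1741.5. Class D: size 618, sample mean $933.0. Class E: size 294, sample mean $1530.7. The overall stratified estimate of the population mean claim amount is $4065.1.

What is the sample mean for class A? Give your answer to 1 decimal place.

6743.7

Σ Nₕx̄ₕ = N·μ, so 247·x̄_A = 2339·4065.1 − (687·8671.6 + 493·1741.5 + 618·933.0 + 294·1530.7).
= 9508268.9 − 7842568.5 = 1665700.4.
x̄_A = 1665700.4 / 247 = 6743.726... → 6743.7.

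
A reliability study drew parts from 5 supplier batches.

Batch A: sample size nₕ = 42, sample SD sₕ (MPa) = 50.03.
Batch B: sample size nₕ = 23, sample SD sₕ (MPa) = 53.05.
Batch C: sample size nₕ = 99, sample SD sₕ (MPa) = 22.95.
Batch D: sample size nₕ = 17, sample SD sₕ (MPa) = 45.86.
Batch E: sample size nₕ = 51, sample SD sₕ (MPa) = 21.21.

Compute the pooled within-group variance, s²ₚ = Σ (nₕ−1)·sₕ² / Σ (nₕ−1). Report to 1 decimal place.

1199.6

Degrees of freedom: 41 + 22 + 98 + 16 + 50 = 227.
Σ(nₕ−1)sₕ² = 41·2503.0009 + 22·2814.3025 + 98·526.7025 + 16·2103.1396 + 50·449.8641 = 272297.9755.
s²ₚ = 272297.9755 / 227 = 1199.551... → 1199.6.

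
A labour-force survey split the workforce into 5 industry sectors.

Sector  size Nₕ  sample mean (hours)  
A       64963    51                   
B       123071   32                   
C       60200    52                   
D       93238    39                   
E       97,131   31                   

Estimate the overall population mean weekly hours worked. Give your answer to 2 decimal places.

N = 438603; weights Wₕ = Nₕ/N = (0.1481, 0.2806, 0.1373, 0.2126, 0.2215).
x̄_st = Σ Wₕ·x̄ₕ = 0.1481·51 + 0.2806·32 + 0.1373·52 + 0.2126·39 + 0.2215·31 ≈ 38.8258...
→ 38.83.

38.83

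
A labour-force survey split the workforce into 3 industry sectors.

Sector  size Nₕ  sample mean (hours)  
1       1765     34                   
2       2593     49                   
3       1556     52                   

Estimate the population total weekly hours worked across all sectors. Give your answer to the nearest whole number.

1: 1765·34 = 60010
2: 2593·49 = 127057
3: 1556·52 = 80912
τ̂ = Σ Nₕx̄ₕ = 267979.

267979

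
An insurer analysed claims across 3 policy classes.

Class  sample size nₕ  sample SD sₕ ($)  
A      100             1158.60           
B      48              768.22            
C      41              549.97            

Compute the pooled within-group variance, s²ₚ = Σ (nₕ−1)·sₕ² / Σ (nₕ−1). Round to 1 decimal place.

Degrees of freedom: 99 + 47 + 40 = 186.
Σ(nₕ−1)sₕ² = 99·1342353.96 + 47·590161.9684 + 40·302467.0009 = 172729334.5908.
s²ₚ = 172729334.5908 / 186 = 928652.337... → 928652.3.

928652.3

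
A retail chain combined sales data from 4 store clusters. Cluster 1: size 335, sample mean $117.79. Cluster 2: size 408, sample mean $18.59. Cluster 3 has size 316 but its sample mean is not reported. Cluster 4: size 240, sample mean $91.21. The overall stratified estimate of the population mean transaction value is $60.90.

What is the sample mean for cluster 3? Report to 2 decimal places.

32.20

Σ Nₕx̄ₕ = N·μ, so 316·x̄_3 = 1299·60.90 − (335·117.79 + 408·18.59 + 240·91.21).
= 79109.1 − 68934.77 = 10174.33.
x̄_3 = 10174.33 / 316 = 32.1972... → 32.20.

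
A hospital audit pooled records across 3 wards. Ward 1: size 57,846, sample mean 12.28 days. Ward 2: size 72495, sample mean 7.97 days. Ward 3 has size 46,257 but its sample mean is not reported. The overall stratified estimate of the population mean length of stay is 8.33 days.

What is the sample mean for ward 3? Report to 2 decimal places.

3.95

N = 57846 + 72495 + 46257 = 176598.
Overall total = μ·N = 8.33·176598 = 1471061.34.
Subtract the known strata: 57846·12.28 + 72495·7.97 = 1288134.03.
Remaining total for ward 3: 1471061.34 − 1288134.03 = 182927.31.
Divide by its size: 182927.31 / 46257 = 3.9546... → 3.95.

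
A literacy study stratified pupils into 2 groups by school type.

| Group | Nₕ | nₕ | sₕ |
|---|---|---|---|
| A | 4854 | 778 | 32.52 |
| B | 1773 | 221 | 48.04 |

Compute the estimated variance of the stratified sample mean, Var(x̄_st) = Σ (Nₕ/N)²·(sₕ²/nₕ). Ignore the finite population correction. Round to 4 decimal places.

1.4767

N = 6627. Term for each stratum: Wₕ²sₕ²/nₕ.
Var(x̄_st) = 0.7292679 + 0.7474760 = 1.4767439 → 1.4767.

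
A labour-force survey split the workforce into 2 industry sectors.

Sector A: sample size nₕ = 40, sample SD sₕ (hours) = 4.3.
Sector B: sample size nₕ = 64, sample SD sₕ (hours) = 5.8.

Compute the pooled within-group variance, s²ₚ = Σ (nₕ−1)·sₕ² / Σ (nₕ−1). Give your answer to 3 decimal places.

Degrees of freedom: 39 + 63 = 102.
Σ(nₕ−1)sₕ² = 39·18.49 + 63·33.64 = 2840.43.
s²ₚ = 2840.43 / 102 = 27.84735... → 27.847.

27.847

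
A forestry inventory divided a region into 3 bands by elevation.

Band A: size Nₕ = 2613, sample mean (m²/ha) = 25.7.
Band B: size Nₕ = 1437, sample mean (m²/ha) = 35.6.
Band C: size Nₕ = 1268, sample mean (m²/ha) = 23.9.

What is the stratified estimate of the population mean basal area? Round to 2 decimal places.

N = 2613 + 1437 + 1268 = 5318.
Overall mean = Σ (Nₕ/N)·x̄ₕ — weight by population share, not a simple average.
Σ Nₕx̄ₕ = 2613·25.7 + 1437·35.6 + 1268·23.9 = 67154.1 + 51157.2 + 30305.2 = 148616.5.
Divide by N: 148616.5 / 5318 = 27.9459... → 27.95.

27.95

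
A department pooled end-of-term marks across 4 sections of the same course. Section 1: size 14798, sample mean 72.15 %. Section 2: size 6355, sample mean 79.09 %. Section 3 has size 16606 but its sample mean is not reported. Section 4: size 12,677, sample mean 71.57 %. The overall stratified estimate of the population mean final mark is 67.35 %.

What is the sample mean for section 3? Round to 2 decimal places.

55.36

N = 14798 + 6355 + 16606 + 12677 = 50436.
Overall total = μ·N = 67.35·50436 = 3396864.6.
Subtract the known strata: 14798·72.15 + 6355·79.09 + 12677·71.57 = 2477585.54.
Remaining total for section 3: 3396864.6 − 2477585.54 = 919279.06.
Divide by its size: 919279.06 / 16606 = 55.3582... → 55.36.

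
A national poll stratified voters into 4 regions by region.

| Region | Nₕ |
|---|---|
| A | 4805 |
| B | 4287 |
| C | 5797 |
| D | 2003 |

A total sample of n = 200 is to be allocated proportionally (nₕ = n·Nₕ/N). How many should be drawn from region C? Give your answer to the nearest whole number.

Share of region C = 5797/16892 = 0.34318.
Allocate 200 × 0.34318 = 68.636... → 69.

69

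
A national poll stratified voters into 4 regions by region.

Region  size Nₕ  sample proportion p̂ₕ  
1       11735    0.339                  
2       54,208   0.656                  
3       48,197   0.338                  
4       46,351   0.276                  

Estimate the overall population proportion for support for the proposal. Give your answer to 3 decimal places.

0.428

Wₕ = Nₕ/N with N = 160491: 0.0731, 0.3378, 0.3003, 0.2888.
p̂_st = 0.0731·0.339 + 0.3378·0.656 + 0.3003·0.338 + 0.2888·0.276 ≈ 0.42758... → 0.428.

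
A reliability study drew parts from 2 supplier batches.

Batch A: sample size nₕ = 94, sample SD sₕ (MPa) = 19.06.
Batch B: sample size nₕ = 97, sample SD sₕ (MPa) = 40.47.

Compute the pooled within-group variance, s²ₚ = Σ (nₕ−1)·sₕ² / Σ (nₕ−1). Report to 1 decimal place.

Degrees of freedom: 93 + 96 = 189.
Σ(nₕ−1)sₕ² = 93·363.2836 + 96·1637.8209 = 191016.1812.
s²ₚ = 191016.1812 / 189 = 1010.668... → 1010.7.

1010.7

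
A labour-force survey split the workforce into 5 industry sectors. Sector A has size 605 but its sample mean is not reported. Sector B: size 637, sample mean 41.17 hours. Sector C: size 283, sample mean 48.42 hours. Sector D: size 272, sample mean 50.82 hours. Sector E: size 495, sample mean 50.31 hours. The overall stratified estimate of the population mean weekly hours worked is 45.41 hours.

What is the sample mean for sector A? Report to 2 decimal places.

42.02

N = 605 + 637 + 283 + 272 + 495 = 2292.
Overall total = μ·N = 45.41·2292 = 104079.72.
Subtract the known strata: 637·41.17 + 283·48.42 + 272·50.82 + 495·50.31 = 78654.64.
Remaining total for sector A: 104079.72 − 78654.64 = 25425.08.
Divide by its size: 25425.08 / 605 = 42.0249... → 42.02.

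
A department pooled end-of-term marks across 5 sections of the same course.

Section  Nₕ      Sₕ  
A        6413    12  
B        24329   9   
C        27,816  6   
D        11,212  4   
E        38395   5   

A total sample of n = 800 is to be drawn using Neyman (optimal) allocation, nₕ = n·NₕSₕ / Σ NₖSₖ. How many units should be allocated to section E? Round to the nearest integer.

220

A: NₕSₕ = 6413·12 = 76956
B: NₕSₕ = 24329·9 = 218961
C: NₕSₕ = 27816·6 = 166896
D: NₕSₕ = 11212·4 = 44848
E: NₕSₕ = 38395·5 = 191975
Σ NₕSₕ = 699636.
n_E = 800·191975/699636 = 219.514... → 220.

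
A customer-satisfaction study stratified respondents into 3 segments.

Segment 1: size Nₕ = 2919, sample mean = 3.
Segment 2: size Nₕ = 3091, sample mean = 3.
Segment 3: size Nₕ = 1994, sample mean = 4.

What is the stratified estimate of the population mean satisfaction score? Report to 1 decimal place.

3.2

x̄_st = (Σ Nₕx̄ₕ) / (Σ Nₕ) = (2919·3 + 3091·3 + 1994·4) / 8004
= 26006 / 8004 = 3.249... → 3.2.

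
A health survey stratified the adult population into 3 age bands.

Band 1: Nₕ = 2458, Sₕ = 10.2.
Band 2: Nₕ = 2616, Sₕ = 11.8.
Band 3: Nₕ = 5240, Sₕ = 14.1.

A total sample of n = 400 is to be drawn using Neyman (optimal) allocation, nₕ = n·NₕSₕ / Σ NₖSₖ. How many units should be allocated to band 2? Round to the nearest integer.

Σ NₕSₕ = 2458·10.2 + 2616·11.8 + 5240·14.1 = 129824.4.
Share for 2: 30868.8/129824.4 = 0.23777.
n_2 = 400 × 0.23777 = 95.109... → 95.

95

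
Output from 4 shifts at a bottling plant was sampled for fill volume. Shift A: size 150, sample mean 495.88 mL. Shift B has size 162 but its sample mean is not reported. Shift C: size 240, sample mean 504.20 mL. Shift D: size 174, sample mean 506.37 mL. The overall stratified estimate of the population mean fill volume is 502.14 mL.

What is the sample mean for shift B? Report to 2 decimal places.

N = 150 + 162 + 240 + 174 = 726.
Overall total = μ·N = 502.14·726 = 364553.64.
Subtract the known strata: 150·495.88 + 240·504.20 + 174·506.37 = 283498.38.
Remaining total for shift B: 364553.64 − 283498.38 = 81055.26.
Divide by its size: 81055.26 / 162 = 500.3411... → 500.34.

500.34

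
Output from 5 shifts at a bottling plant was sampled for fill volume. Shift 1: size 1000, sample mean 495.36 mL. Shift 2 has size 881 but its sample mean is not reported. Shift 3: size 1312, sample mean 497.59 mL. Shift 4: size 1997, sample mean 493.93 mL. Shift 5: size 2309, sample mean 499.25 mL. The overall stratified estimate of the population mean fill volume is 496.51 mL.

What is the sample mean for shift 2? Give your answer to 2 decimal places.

Σ Nₕx̄ₕ = N·μ, so 881·x̄_2 = 7499·496.51 − (1000·495.36 + 1312·497.59 + 1997·493.93 + 2309·499.25).
= 3723328.49 − 3287344.54 = 435983.95.
x̄_2 = 435983.95 / 881 = 494.8740... → 494.87.

494.87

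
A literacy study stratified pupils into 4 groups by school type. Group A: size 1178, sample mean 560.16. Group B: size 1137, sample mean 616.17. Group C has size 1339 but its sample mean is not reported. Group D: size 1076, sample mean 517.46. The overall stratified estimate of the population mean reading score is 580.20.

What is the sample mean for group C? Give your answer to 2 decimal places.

617.70

Σ Nₕx̄ₕ = N·μ, so 1339·x̄_C = 4730·580.20 − (1178·560.16 + 1137·616.17 + 1076·517.46).
= 2744346 − 1917240.73 = 827105.27.
x̄_C = 827105.27 / 1339 = 617.7037... → 617.70.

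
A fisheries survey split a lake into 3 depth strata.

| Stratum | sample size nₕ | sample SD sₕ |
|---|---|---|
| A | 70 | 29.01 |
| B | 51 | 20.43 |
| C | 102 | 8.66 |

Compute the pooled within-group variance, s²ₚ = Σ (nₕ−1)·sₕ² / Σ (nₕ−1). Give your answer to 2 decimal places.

393.24

Degrees of freedom: 69 + 50 + 101 = 220.
Σ(nₕ−1)sₕ² = 69·841.5801 + 50·417.3849 + 101·74.9956 = 86512.8275.
s²ₚ = 86512.8275 / 220 = 393.2401... → 393.24.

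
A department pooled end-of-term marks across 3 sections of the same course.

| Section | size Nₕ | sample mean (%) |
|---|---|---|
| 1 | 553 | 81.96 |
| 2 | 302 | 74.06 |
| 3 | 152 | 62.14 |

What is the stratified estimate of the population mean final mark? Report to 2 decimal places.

N = 553 + 302 + 152 = 1007.
Overall mean = Σ (Nₕ/N)·x̄ₕ — weight by population share, not a simple average.
Σ Nₕx̄ₕ = 553·81.96 + 302·74.06 + 152·62.14 = 45323.88 + 22366.12 + 9445.28 = 77135.28.
Divide by N: 77135.28 / 1007 = 76.5991... → 76.60.

76.60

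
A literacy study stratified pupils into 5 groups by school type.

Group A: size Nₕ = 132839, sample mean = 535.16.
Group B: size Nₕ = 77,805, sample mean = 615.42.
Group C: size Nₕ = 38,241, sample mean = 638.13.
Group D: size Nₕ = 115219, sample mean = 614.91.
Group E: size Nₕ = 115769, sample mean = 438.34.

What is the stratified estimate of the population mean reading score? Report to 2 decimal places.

N = 132839 + 77805 + 38241 + 115219 + 115769 = 479873.
Weight each subgroup mean by Nₕ/N and sum.
Σ Nₕx̄ₕ = 132839·535.16 + 77805·615.42 + 38241·638.13 + 115219·614.91 + 115769·438.34 = 71090119.24 + 47882753.1 + 24402729.33 + 70849315.29 + 50746183.46 = 264971100.42.
Divide by N: 264971100.42 / 479873 = 552.1692... → 552.17.

552.17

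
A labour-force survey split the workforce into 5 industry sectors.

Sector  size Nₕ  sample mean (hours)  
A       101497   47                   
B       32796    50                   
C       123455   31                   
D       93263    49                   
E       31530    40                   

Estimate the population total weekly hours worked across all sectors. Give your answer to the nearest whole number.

A: 101497·47 = 4770359
B: 32796·50 = 1639800
C: 123455·31 = 3827105
D: 93263·49 = 4569887
E: 31530·40 = 1261200
τ̂ = Σ Nₕx̄ₕ = 16068351.

16068351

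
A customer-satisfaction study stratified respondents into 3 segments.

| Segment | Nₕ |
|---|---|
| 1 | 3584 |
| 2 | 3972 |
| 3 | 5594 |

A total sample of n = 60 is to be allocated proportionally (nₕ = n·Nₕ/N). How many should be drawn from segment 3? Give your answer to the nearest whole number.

Share of segment 3 = 5594/13150 = 0.42540.
Allocate 60 × 0.42540 = 25.524... → 26.

26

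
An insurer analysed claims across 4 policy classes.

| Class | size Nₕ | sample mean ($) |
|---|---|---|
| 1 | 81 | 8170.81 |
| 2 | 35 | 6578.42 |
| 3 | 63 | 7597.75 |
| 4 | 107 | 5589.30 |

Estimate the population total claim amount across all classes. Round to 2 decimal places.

Estimate total by summing Nₕ·x̄ₕ over strata.
81·8170.81 + 35·6578.42 + 63·7597.75 + 107·5589.30 = 661835.61 + 230244.7 + 478658.25 + 598055.1 = 1968793.66.

1968793.66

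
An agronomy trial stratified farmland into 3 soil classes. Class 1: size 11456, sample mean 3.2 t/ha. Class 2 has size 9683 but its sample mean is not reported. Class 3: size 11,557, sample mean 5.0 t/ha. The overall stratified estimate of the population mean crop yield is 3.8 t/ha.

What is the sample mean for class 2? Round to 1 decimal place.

3.1

N = 11456 + 9683 + 11557 = 32696.
Overall total = μ·N = 3.8·32696 = 124244.8.
Subtract the known strata: 11456·3.2 + 11557·5.0 = 94444.2.
Remaining total for class 2: 124244.8 − 94444.2 = 29800.6.
Divide by its size: 29800.6 / 9683 = 3.078... → 3.1.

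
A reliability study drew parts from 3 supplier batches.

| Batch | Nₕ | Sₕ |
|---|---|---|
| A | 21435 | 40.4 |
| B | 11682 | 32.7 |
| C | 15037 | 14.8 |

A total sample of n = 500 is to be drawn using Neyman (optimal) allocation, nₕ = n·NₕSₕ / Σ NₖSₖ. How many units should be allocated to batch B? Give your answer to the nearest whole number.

130

Σ NₕSₕ = 21435·40.4 + 11682·32.7 + 15037·14.8 = 1470523.
Share for B: 382001.4/1470523 = 0.25977.
n_B = 500 × 0.25977 = 129.886... → 130.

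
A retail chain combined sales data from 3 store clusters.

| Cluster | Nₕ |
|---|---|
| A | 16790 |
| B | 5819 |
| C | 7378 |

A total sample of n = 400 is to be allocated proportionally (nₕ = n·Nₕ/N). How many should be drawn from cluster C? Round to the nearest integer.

N = 16790 + 5819 + 7378 = 29987.
n_C = 400·7378/29987 = 98.416... → 98.

98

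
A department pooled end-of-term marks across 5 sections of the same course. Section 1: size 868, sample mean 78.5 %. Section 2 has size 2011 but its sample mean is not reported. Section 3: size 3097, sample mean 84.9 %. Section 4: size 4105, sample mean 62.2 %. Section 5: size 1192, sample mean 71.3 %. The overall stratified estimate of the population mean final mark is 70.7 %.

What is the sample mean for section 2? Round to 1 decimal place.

62.5

N = 868 + 2011 + 3097 + 4105 + 1192 = 11273.
Overall total = μ·N = 70.7·11273 = 797001.1.
Subtract the known strata: 868·78.5 + 3097·84.9 + 4105·62.2 + 1192·71.3 = 671393.9.
Remaining total for section 2: 797001.1 − 671393.9 = 125607.2.
Divide by its size: 125607.2 / 2011 = 62.460... → 62.5.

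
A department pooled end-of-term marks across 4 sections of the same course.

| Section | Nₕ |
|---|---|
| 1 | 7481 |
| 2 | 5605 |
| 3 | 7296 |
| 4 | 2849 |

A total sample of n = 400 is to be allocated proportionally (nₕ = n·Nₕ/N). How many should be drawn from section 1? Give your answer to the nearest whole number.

N = 7481 + 5605 + 7296 + 2849 = 23231.
n_1 = 400·7481/23231 = 128.811... → 129.

129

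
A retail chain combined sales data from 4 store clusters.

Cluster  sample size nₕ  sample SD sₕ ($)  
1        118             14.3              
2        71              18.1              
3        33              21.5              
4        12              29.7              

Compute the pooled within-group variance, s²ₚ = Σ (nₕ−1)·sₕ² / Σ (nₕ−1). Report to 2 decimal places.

310.23

1: (118−1)·14.3² = 117·204.49 = 23925.33
2: (71−1)·18.1² = 70·327.61 = 22932.7
3: (33−1)·21.5² = 32·462.25 = 14792
4: (12−1)·29.7² = 11·882.09 = 9702.99
Numerator = 71353.02; denominator = Σ(nₕ−1) = 230.
s²ₚ = 71353.02/230 = 310.2305... → 310.23.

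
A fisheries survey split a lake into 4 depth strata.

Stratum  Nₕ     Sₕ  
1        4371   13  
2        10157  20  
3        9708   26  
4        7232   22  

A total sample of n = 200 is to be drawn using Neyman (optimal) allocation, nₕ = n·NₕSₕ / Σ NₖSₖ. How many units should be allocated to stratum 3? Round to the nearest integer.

75

1: NₕSₕ = 4371·13 = 56823
2: NₕSₕ = 10157·20 = 203140
3: NₕSₕ = 9708·26 = 252408
4: NₕSₕ = 7232·22 = 159104
Σ NₕSₕ = 671475.
n_3 = 200·252408/671475 = 75.180... → 75.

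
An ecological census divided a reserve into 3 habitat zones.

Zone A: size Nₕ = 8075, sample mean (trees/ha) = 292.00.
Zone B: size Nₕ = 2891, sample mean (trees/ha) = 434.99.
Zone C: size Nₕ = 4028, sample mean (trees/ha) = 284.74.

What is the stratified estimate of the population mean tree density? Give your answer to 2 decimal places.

317.62

x̄_st = (Σ Nₕx̄ₕ) / (Σ Nₕ) = (8075·292.00 + 2891·434.99 + 4028·284.74) / 14994
= 4762388.81 / 14994 = 317.6196... → 317.62.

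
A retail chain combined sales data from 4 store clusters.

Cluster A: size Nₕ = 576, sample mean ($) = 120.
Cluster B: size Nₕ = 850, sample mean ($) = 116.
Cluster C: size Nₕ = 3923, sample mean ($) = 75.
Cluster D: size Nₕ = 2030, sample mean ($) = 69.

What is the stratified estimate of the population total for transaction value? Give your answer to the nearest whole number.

Population total = Σ Nₕ·x̄ₕ (each stratum's size times its mean).
576·120 + 850·116 + 3923·75 + 2030·69 = 69120 + 98600 + 294225 + 140070 = 602015.

602015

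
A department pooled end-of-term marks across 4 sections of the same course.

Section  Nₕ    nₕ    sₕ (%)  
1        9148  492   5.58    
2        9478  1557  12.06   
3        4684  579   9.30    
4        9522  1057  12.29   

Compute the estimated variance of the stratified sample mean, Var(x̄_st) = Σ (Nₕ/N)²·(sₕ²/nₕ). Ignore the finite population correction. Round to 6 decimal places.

N = 32832; Wₕ = Nₕ/N.
section 1: (9148/32832)²·5.58²/492 = 0.004913160
section 2: (9478/32832)²·12.06²/1557 = 0.007784751
section 3: (4684/32832)²·9.30²/579 = 0.003040370
section 4: (9522/32832)²·12.29²/1057 = 0.012019612
Sum = 0.027757893 → 0.027758.

0.027758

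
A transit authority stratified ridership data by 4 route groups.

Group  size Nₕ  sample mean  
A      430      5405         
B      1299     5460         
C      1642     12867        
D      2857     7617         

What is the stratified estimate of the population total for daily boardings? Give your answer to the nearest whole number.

52306073

Population total = Σ Nₕ·x̄ₕ (each stratum's size times its mean).
430·5405 + 1299·5460 + 1642·12867 + 2857·7617 = 2324150 + 7092540 + 21127614 + 21761769 = 52306073.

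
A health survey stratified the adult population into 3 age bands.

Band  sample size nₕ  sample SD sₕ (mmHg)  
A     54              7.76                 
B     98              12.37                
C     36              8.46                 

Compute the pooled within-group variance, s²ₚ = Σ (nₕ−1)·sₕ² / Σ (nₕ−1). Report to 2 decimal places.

Degrees of freedom: 53 + 97 + 35 = 185.
Σ(nₕ−1)sₕ² = 53·60.2176 + 97·153.0169 + 35·71.5716 = 20539.1781.
s²ₚ = 20539.1781 / 185 = 111.0226... → 111.02.

111.02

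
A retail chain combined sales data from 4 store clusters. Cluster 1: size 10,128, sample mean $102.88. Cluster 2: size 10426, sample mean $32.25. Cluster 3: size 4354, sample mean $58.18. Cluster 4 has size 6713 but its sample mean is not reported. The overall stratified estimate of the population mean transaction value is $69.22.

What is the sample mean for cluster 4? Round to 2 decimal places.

Σ Nₕx̄ₕ = N·μ, so 6713·x̄_4 = 31621·69.22 − (10128·102.88 + 10426·32.25 + 4354·58.18).
= 2188805.62 − 1631522.86 = 557282.76.
x̄_4 = 557282.76 / 6713 = 83.0155... → 83.02.

83.02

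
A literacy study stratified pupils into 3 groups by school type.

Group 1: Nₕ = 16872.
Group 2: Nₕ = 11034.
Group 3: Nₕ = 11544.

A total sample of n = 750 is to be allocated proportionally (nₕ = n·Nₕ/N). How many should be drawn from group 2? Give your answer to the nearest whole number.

N = 16872 + 11034 + 11544 = 39450.
n_2 = 750·11034/39450 = 209.772... → 210.

210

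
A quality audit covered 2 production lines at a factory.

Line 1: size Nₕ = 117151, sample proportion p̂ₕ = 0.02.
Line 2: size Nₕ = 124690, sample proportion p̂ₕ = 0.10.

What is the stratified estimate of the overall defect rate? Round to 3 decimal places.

N = 117151 + 124690 = 241841.
Overall proportion = Σ (Nₕ/N)·p̂ₕ.
Σ Nₕp̂ₕ = 2343.02 + 12469 = 14812.02.
14812.02 / 241841 = 0.06125... → 0.061.

0.061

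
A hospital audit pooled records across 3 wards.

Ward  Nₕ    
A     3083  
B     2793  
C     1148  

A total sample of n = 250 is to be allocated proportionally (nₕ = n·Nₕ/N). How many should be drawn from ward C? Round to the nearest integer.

41

Share of ward C = 1148/7024 = 0.16344.
Allocate 250 × 0.16344 = 40.860... → 41.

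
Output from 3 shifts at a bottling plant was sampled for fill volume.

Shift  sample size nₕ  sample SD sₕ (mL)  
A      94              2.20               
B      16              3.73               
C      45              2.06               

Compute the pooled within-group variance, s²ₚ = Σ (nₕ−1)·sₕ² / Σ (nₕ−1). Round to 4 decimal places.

Degrees of freedom: 93 + 15 + 44 = 152.
Σ(nₕ−1)sₕ² = 93·4.84 + 15·13.9129 + 44·4.2436 = 845.5319.
s²ₚ = 845.5319 / 152 = 5.562710... → 5.5627.

5.5627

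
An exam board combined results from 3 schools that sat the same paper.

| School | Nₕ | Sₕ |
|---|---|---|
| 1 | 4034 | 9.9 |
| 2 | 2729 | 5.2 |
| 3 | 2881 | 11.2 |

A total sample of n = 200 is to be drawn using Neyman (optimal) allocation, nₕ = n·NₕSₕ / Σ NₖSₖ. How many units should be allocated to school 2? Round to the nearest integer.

33

1: NₕSₕ = 4034·9.9 = 39936.6
2: NₕSₕ = 2729·5.2 = 14190.8
3: NₕSₕ = 2881·11.2 = 32267.2
Σ NₕSₕ = 86394.6.
n_2 = 200·14190.8/86394.6 = 32.851... → 33.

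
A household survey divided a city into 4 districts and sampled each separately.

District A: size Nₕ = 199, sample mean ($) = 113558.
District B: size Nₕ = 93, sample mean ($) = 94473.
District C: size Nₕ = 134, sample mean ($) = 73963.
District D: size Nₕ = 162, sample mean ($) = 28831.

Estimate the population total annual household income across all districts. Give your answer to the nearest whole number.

Estimate total by summing Nₕ·x̄ₕ over strata.
199·113558 + 93·94473 + 134·73963 + 162·28831 = 22598042 + 8785989 + 9911042 + 4670622 = 45965695.

45965695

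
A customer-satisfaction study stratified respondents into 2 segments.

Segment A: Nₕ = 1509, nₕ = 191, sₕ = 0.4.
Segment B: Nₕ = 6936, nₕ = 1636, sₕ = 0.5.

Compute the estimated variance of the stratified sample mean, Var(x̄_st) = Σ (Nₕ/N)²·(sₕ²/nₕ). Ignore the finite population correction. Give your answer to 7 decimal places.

0.0001298

N = 8445; Wₕ = Nₕ/N.
segment A: (1509/8445)²·0.4²/191 = 0.0000267464
segment B: (6936/8445)²·0.5²/1636 = 0.0001030803
Sum = 0.0001298267 → 0.0001298.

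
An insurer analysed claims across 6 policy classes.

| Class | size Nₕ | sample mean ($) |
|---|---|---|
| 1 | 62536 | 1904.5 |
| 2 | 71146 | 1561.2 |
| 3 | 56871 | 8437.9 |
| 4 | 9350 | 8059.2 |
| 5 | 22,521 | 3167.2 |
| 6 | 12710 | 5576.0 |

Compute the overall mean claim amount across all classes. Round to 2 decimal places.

3944.97

N = 62536 + 71146 + 56871 + 9350 + 22521 + 12710 = 235134.
Overall mean = Σ (Nₕ/N)·x̄ₕ — weight by population share, not a simple average.
Σ Nₕx̄ₕ = 62536·1904.5 + 71146·1561.2 + 56871·8437.9 + 9350·8059.2 + 22521·3167.2 + 12710·5576.0 = 119099812 + 111073135.2 + 479871810.9 + 75353520 + 71328511.2 + 70870960 = 927597749.3.
Divide by N: 927597749.3 / 235134 = 3944.9750... → 3944.97.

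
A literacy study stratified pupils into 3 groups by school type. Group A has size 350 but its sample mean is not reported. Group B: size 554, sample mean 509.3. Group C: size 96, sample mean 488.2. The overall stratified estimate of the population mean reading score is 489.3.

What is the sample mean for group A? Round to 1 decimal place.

N = 350 + 554 + 96 = 1000.
Overall total = μ·N = 489.3·1000 = 489300.
Subtract the known strata: 554·509.3 + 96·488.2 = 329019.4.
Remaining total for group A: 489300 − 329019.4 = 160280.6.
Divide by its size: 160280.6 / 350 = 457.945... → 457.9.

457.9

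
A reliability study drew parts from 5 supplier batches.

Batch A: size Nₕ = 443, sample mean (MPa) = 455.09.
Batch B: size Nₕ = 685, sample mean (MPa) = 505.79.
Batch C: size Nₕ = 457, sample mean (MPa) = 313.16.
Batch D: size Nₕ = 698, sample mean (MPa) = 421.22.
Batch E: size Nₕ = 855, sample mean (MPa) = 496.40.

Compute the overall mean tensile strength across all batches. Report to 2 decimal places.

449.21

x̄_st = (Σ Nₕx̄ₕ) / (Σ Nₕ) = (443·455.09 + 685·505.79 + 457·313.16 + 698·421.22 + 855·496.40) / 3138
= 1409618.7 / 3138 = 449.2093... → 449.21.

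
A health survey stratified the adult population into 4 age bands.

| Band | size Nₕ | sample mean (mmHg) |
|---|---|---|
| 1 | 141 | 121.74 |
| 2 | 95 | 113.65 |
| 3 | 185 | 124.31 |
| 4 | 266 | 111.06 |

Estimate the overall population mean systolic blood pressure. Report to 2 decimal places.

117.18

x̄_st = (Σ Nₕx̄ₕ) / (Σ Nₕ) = (141·121.74 + 95·113.65 + 185·124.31 + 266·111.06) / 687
= 80501.4 / 687 = 117.1782... → 117.18.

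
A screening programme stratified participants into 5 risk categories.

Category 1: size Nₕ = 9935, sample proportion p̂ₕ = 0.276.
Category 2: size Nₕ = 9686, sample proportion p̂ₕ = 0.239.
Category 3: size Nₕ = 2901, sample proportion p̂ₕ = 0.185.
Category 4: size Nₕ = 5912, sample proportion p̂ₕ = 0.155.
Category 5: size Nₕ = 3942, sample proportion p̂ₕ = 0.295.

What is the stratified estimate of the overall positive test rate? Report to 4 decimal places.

0.2370

N = 9935 + 9686 + 2901 + 5912 + 3942 = 32376.
Overall proportion = Σ (Nₕ/N)·p̂ₕ.
Σ Nₕp̂ₕ = 2742.06 + 2314.954 + 536.685 + 916.36 + 1162.89 = 7672.949.
7672.949 / 32376 = 0.236995... → 0.2370.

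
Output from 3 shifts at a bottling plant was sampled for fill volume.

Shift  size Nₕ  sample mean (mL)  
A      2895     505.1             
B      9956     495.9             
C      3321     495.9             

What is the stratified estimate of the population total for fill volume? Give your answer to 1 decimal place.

A: 2895·505.1 = 1462264.5
B: 9956·495.9 = 4937180.4
C: 3321·495.9 = 1646883.9
τ̂ = Σ Nₕx̄ₕ = 8046328.8.

8046328.8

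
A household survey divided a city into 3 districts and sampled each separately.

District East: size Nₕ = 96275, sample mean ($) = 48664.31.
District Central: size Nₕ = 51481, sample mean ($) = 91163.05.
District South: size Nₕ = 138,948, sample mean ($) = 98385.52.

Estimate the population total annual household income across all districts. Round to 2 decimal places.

Population total = Σ Nₕ·x̄ₕ (each stratum's size times its mean).
96275·48664.31 + 51481·91163.05 + 138948·98385.52 = 4685156445.25 + 4693164977.05 + 13670471232.96 = 23048792655.26.

23048792655.26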